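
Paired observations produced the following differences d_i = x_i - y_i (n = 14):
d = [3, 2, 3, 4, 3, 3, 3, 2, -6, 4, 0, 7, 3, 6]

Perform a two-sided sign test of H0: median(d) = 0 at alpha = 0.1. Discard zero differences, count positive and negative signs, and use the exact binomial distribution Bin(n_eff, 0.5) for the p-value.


Step 1: Discard zero differences. Original n = 14; n_eff = number of nonzero differences = 13.
Nonzero differences (with sign): +3, +2, +3, +4, +3, +3, +3, +2, -6, +4, +7, +3, +6
Step 2: Count signs: positive = 12, negative = 1.
Step 3: Under H0: P(positive) = 0.5, so the number of positives S ~ Bin(13, 0.5).
Step 4: Two-sided exact p-value = sum of Bin(13,0.5) probabilities at or below the observed probability = 0.003418.
Step 5: alpha = 0.1. reject H0.

n_eff = 13, pos = 12, neg = 1, p = 0.003418, reject H0.


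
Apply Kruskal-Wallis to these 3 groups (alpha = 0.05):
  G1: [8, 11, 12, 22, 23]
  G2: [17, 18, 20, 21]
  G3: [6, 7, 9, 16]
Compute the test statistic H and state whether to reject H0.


Step 1: Combine all N = 13 observations and assign midranks.
sorted (value, group, rank): (6,G3,1), (7,G3,2), (8,G1,3), (9,G3,4), (11,G1,5), (12,G1,6), (16,G3,7), (17,G2,8), (18,G2,9), (20,G2,10), (21,G2,11), (22,G1,12), (23,G1,13)
Step 2: Sum ranks within each group.
R_1 = 39 (n_1 = 5)
R_2 = 38 (n_2 = 4)
R_3 = 14 (n_3 = 4)
Step 3: H = 12/(N(N+1)) * sum(R_i^2/n_i) - 3(N+1)
     = 12/(13*14) * (39^2/5 + 38^2/4 + 14^2/4) - 3*14
     = 0.065934 * 714.2 - 42
     = 5.090110.
Step 4: No ties, so H is used without correction.
Step 5: Under H0, H ~ chi^2(2); p-value = 0.078469.
Step 6: alpha = 0.05. fail to reject H0.

H = 5.0901, df = 2, p = 0.078469, fail to reject H0.


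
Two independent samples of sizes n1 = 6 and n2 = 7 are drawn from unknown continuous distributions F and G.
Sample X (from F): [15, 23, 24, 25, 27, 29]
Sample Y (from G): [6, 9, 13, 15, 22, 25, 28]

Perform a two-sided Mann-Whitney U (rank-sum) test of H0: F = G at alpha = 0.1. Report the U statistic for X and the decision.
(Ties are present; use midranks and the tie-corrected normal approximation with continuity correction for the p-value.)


Step 1: Combine and sort all 13 observations; assign midranks.
sorted (value, group): (6,Y), (9,Y), (13,Y), (15,X), (15,Y), (22,Y), (23,X), (24,X), (25,X), (25,Y), (27,X), (28,Y), (29,X)
ranks: 6->1, 9->2, 13->3, 15->4.5, 15->4.5, 22->6, 23->7, 24->8, 25->9.5, 25->9.5, 27->11, 28->12, 29->13
Step 2: Rank sum for X: R1 = 4.5 + 7 + 8 + 9.5 + 11 + 13 = 53.
Step 3: U_X = R1 - n1(n1+1)/2 = 53 - 6*7/2 = 53 - 21 = 32.
       U_Y = n1*n2 - U_X = 42 - 32 = 10.
Step 4: Ties are present, so use the tie-corrected normal approximation (with continuity correction) for the p-value.
Step 5: p-value = 0.132546; compare to alpha = 0.1. fail to reject H0.

U_X = 32, p = 0.132546, fail to reject H0 at alpha = 0.1.


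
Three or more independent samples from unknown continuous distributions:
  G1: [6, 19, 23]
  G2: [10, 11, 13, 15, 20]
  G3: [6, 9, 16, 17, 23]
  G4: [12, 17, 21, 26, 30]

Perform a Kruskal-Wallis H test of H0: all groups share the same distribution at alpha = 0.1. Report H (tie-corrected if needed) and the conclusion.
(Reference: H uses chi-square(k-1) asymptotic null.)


Step 1: Combine all N = 18 observations and assign midranks.
sorted (value, group, rank): (6,G1,1.5), (6,G3,1.5), (9,G3,3), (10,G2,4), (11,G2,5), (12,G4,6), (13,G2,7), (15,G2,8), (16,G3,9), (17,G3,10.5), (17,G4,10.5), (19,G1,12), (20,G2,13), (21,G4,14), (23,G1,15.5), (23,G3,15.5), (26,G4,17), (30,G4,18)
Step 2: Sum ranks within each group.
R_1 = 29 (n_1 = 3)
R_2 = 37 (n_2 = 5)
R_3 = 39.5 (n_3 = 5)
R_4 = 65.5 (n_4 = 5)
Step 3: H = 12/(N(N+1)) * sum(R_i^2/n_i) - 3(N+1)
     = 12/(18*19) * (29^2/3 + 37^2/5 + 39.5^2/5 + 65.5^2/5) - 3*19
     = 0.035088 * 1724.23 - 57
     = 3.499415.
Step 4: Ties present; correction factor C = 1 - 18/(18^3 - 18) = 0.996904. Corrected H = 3.499415 / 0.996904 = 3.510283.
Step 5: Under H0, H ~ chi^2(3); p-value = 0.319431.
Step 6: alpha = 0.1. fail to reject H0.

H = 3.5103, df = 3, p = 0.319431, fail to reject H0.


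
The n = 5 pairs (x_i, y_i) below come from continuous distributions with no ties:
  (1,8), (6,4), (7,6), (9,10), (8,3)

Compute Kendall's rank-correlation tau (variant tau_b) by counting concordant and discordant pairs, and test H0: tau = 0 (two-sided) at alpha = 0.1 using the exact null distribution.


Step 1: Enumerate the 10 unordered pairs (i,j) with i<j and classify each by sign(x_j-x_i) * sign(y_j-y_i).
  (1,2):dx=+5,dy=-4->D; (1,3):dx=+6,dy=-2->D; (1,4):dx=+8,dy=+2->C; (1,5):dx=+7,dy=-5->D
  (2,3):dx=+1,dy=+2->C; (2,4):dx=+3,dy=+6->C; (2,5):dx=+2,dy=-1->D; (3,4):dx=+2,dy=+4->C
  (3,5):dx=+1,dy=-3->D; (4,5):dx=-1,dy=-7->C
Step 2: C = 5, D = 5, total pairs = 10.
Step 3: tau = (C - D)/(n(n-1)/2) = (5 - 5)/10 = 0.000000.
Step 4: Exact two-sided p-value (enumerate n! = 120 permutations of y under H0): p = 1.000000.
Step 5: alpha = 0.1. fail to reject H0.

tau_b = 0.0000 (C=5, D=5), p = 1.000000, fail to reject H0.


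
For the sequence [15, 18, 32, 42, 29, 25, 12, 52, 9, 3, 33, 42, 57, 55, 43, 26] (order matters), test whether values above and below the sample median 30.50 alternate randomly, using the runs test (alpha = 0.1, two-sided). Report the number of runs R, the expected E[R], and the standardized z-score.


Step 1: Compute median = 30.50; label A = above, B = below.
Labels in order: BBAABBBABBAAAAAB  (n_A = 8, n_B = 8)
Step 2: Count runs R = 7.
Step 3: Under H0 (random ordering), E[R] = 2*n_A*n_B/(n_A+n_B) + 1 = 2*8*8/16 + 1 = 9.0000.
        Var[R] = 2*n_A*n_B*(2*n_A*n_B - n_A - n_B) / ((n_A+n_B)^2 * (n_A+n_B-1)) = 14336/3840 = 3.7333.
        SD[R] = 1.9322.
Step 4: Continuity-corrected z = (R + 0.5 - E[R]) / SD[R] = (7 + 0.5 - 9.0000) / 1.9322 = -0.7763.
Step 5: Two-sided p-value via normal approximation = 2*(1 - Phi(|z|)) = 0.437558.
Step 6: alpha = 0.1. fail to reject H0.

R = 7, z = -0.7763, p = 0.437558, fail to reject H0.


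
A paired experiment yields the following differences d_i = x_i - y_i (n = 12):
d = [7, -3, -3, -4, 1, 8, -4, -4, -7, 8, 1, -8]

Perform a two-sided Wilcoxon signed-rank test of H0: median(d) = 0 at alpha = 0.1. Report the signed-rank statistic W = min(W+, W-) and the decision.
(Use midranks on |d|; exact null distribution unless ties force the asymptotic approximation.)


Step 1: Drop any zero differences (none here) and take |d_i|.
|d| = [7, 3, 3, 4, 1, 8, 4, 4, 7, 8, 1, 8]
Step 2: Midrank |d_i| (ties get averaged ranks).
ranks: |7|->8.5, |3|->3.5, |3|->3.5, |4|->6, |1|->1.5, |8|->11, |4|->6, |4|->6, |7|->8.5, |8|->11, |1|->1.5, |8|->11
Step 3: Attach original signs; sum ranks with positive sign and with negative sign.
W+ = 8.5 + 1.5 + 11 + 11 + 1.5 = 33.5
W- = 3.5 + 3.5 + 6 + 6 + 6 + 8.5 + 11 = 44.5
(Check: W+ + W- = 78 should equal n(n+1)/2 = 78.)
Step 4: Test statistic W = min(W+, W-) = 33.5.
Step 5: Ties in |d|, so use the tie-corrected normal approximation.
        E[W] = n(n+1)/4 = 12*13/4 = 39.
        Tie groups: |d|=1 (t=2), |d|=3 (t=2), |d|=4 (t=3), |d|=7 (t=2), |d|=8 (t=3); sum(t^3 - t) = 66.
        Var[W] = n(n+1)(2n+1)/24 - sum(t^3-t)/48 = 3900/24 - 66/48 = 161.125.
        z = (W - E[W]) / sqrt(Var[W]) = (33.5 - 39) / 12.6935 = -0.4333.
        Two-sided p = 2*Phi(z) = 0.664802.
Step 6: alpha = 0.1. fail to reject H0.

W+ = 33.5, W- = 44.5, W = min = 33.5, p = 0.664802, fail to reject H0.


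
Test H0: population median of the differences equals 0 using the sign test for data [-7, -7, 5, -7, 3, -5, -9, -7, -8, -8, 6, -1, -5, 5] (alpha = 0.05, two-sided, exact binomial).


Step 1: Discard zero differences. Original n = 14; n_eff = number of nonzero differences = 14.
Nonzero differences (with sign): -7, -7, +5, -7, +3, -5, -9, -7, -8, -8, +6, -1, -5, +5
Step 2: Count signs: positive = 4, negative = 10.
Step 3: Under H0: P(positive) = 0.5, so the number of positives S ~ Bin(14, 0.5).
Step 4: Two-sided exact p-value = sum of Bin(14,0.5) probabilities at or below the observed probability = 0.179565.
Step 5: alpha = 0.05. fail to reject H0.

n_eff = 14, pos = 4, neg = 10, p = 0.179565, fail to reject H0.


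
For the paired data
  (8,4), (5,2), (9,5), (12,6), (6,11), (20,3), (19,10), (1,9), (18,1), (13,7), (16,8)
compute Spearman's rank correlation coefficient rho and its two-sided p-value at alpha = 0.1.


Step 1: Rank x and y separately (midranks; no ties here).
rank(x): 8->4, 5->2, 9->5, 12->6, 6->3, 20->11, 19->10, 1->1, 18->9, 13->7, 16->8
rank(y): 4->4, 2->2, 5->5, 6->6, 11->11, 3->3, 10->10, 9->9, 1->1, 7->7, 8->8
Step 2: d_i = R_x(i) - R_y(i); compute d_i^2.
  (4-4)^2=0, (2-2)^2=0, (5-5)^2=0, (6-6)^2=0, (3-11)^2=64, (11-3)^2=64, (10-10)^2=0, (1-9)^2=64, (9-1)^2=64, (7-7)^2=0, (8-8)^2=0
sum(d^2) = 256.
Step 3: rho = 1 - 6*256 / (11*(11^2 - 1)) = 1 - 1536/1320 = -0.163636.
Step 4: Under H0, t = rho * sqrt((n-2)/(1-rho^2)) = -0.4976 ~ t(9).
Step 5: Two-sided p-value from the t-distribution with 9 df = 0.630685.
Step 6: alpha = 0.1. fail to reject H0.

rho = -0.1636, p = 0.630685, fail to reject H0 at alpha = 0.1.


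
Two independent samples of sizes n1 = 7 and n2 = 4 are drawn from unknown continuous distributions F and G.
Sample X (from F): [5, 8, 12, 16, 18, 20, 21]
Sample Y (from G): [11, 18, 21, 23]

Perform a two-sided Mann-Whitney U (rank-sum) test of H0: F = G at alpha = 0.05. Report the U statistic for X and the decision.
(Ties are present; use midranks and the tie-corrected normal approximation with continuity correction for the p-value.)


Step 1: Combine and sort all 11 observations; assign midranks.
sorted (value, group): (5,X), (8,X), (11,Y), (12,X), (16,X), (18,X), (18,Y), (20,X), (21,X), (21,Y), (23,Y)
ranks: 5->1, 8->2, 11->3, 12->4, 16->5, 18->6.5, 18->6.5, 20->8, 21->9.5, 21->9.5, 23->11
Step 2: Rank sum for X: R1 = 1 + 2 + 4 + 5 + 6.5 + 8 + 9.5 = 36.
Step 3: U_X = R1 - n1(n1+1)/2 = 36 - 7*8/2 = 36 - 28 = 8.
       U_Y = n1*n2 - U_X = 28 - 8 = 20.
Step 4: Ties are present, so use the tie-corrected normal approximation (with continuity correction) for the p-value.
Step 5: p-value = 0.296412; compare to alpha = 0.05. fail to reject H0.

U_X = 8, p = 0.296412, fail to reject H0 at alpha = 0.05.


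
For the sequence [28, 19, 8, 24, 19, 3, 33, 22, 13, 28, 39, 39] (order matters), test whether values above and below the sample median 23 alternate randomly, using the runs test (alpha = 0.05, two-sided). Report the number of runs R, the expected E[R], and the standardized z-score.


Step 1: Compute median = 23; label A = above, B = below.
Labels in order: ABBABBABBAAA  (n_A = 6, n_B = 6)
Step 2: Count runs R = 7.
Step 3: Under H0 (random ordering), E[R] = 2*n_A*n_B/(n_A+n_B) + 1 = 2*6*6/12 + 1 = 7.0000.
        Var[R] = 2*n_A*n_B*(2*n_A*n_B - n_A - n_B) / ((n_A+n_B)^2 * (n_A+n_B-1)) = 4320/1584 = 2.7273.
        SD[R] = 1.6514.
Step 4: R = E[R], so z = 0 with no continuity correction.
Step 5: Two-sided p-value via normal approximation = 2*(1 - Phi(|z|)) = 1.000000.
Step 6: alpha = 0.05. fail to reject H0.

R = 7, z = 0.0000, p = 1.000000, fail to reject H0.


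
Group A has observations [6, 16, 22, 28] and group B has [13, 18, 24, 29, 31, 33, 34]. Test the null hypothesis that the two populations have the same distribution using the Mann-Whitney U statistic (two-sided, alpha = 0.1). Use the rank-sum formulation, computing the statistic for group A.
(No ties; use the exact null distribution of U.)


Step 1: Combine and sort all 11 observations; assign midranks.
sorted (value, group): (6,X), (13,Y), (16,X), (18,Y), (22,X), (24,Y), (28,X), (29,Y), (31,Y), (33,Y), (34,Y)
ranks: 6->1, 13->2, 16->3, 18->4, 22->5, 24->6, 28->7, 29->8, 31->9, 33->10, 34->11
Step 2: Rank sum for X: R1 = 1 + 3 + 5 + 7 = 16.
Step 3: U_X = R1 - n1(n1+1)/2 = 16 - 4*5/2 = 16 - 10 = 6.
       U_Y = n1*n2 - U_X = 28 - 6 = 22.
Step 4: No ties, so the exact null distribution of U (based on enumerating the C(11,4) = 330 equally likely rank assignments) gives the two-sided p-value.
Step 5: p-value = 0.163636; compare to alpha = 0.1. fail to reject H0.

U_X = 6, p = 0.163636, fail to reject H0 at alpha = 0.1.


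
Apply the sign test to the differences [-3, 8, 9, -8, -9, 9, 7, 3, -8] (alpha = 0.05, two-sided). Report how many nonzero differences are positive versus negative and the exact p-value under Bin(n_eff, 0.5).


Step 1: Discard zero differences. Original n = 9; n_eff = number of nonzero differences = 9.
Nonzero differences (with sign): -3, +8, +9, -8, -9, +9, +7, +3, -8
Step 2: Count signs: positive = 5, negative = 4.
Step 3: Under H0: P(positive) = 0.5, so the number of positives S ~ Bin(9, 0.5).
Step 4: Two-sided exact p-value = sum of Bin(9,0.5) probabilities at or below the observed probability = 1.000000.
Step 5: alpha = 0.05. fail to reject H0.

n_eff = 9, pos = 5, neg = 4, p = 1.000000, fail to reject H0.


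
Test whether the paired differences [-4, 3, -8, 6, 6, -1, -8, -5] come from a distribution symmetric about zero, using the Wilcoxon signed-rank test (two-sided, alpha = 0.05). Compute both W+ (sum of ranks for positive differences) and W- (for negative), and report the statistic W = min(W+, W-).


Step 1: Drop any zero differences (none here) and take |d_i|.
|d| = [4, 3, 8, 6, 6, 1, 8, 5]
Step 2: Midrank |d_i| (ties get averaged ranks).
ranks: |4|->3, |3|->2, |8|->7.5, |6|->5.5, |6|->5.5, |1|->1, |8|->7.5, |5|->4
Step 3: Attach original signs; sum ranks with positive sign and with negative sign.
W+ = 2 + 5.5 + 5.5 = 13
W- = 3 + 7.5 + 1 + 7.5 + 4 = 23
(Check: W+ + W- = 36 should equal n(n+1)/2 = 36.)
Step 4: Test statistic W = min(W+, W-) = 13.
Step 5: Ties in |d|, so use the tie-corrected normal approximation.
        E[W] = n(n+1)/4 = 8*9/4 = 18.
        Tie groups: |d|=6 (t=2), |d|=8 (t=2); sum(t^3 - t) = 12.
        Var[W] = n(n+1)(2n+1)/24 - sum(t^3-t)/48 = 1224/24 - 12/48 = 50.75.
        z = (W - E[W]) / sqrt(Var[W]) = (13 - 18) / 7.1239 = -0.7019.
        Two-sided p = 2*Phi(z) = 0.482765.
Step 6: alpha = 0.05. fail to reject H0.

W+ = 13, W- = 23, W = min = 13, p = 0.482765, fail to reject H0.


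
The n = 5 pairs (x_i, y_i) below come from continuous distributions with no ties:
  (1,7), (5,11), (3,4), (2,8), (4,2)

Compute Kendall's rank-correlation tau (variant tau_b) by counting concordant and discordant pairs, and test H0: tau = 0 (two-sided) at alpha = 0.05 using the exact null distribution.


Step 1: Enumerate the 10 unordered pairs (i,j) with i<j and classify each by sign(x_j-x_i) * sign(y_j-y_i).
  (1,2):dx=+4,dy=+4->C; (1,3):dx=+2,dy=-3->D; (1,4):dx=+1,dy=+1->C; (1,5):dx=+3,dy=-5->D
  (2,3):dx=-2,dy=-7->C; (2,4):dx=-3,dy=-3->C; (2,5):dx=-1,dy=-9->C; (3,4):dx=-1,dy=+4->D
  (3,5):dx=+1,dy=-2->D; (4,5):dx=+2,dy=-6->D
Step 2: C = 5, D = 5, total pairs = 10.
Step 3: tau = (C - D)/(n(n-1)/2) = (5 - 5)/10 = 0.000000.
Step 4: Exact two-sided p-value (enumerate n! = 120 permutations of y under H0): p = 1.000000.
Step 5: alpha = 0.05. fail to reject H0.

tau_b = 0.0000 (C=5, D=5), p = 1.000000, fail to reject H0.


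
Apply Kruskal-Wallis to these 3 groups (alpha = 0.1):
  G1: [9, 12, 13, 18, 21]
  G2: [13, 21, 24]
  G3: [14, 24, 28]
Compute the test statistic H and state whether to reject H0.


Step 1: Combine all N = 11 observations and assign midranks.
sorted (value, group, rank): (9,G1,1), (12,G1,2), (13,G1,3.5), (13,G2,3.5), (14,G3,5), (18,G1,6), (21,G1,7.5), (21,G2,7.5), (24,G2,9.5), (24,G3,9.5), (28,G3,11)
Step 2: Sum ranks within each group.
R_1 = 20 (n_1 = 5)
R_2 = 20.5 (n_2 = 3)
R_3 = 25.5 (n_3 = 3)
Step 3: H = 12/(N(N+1)) * sum(R_i^2/n_i) - 3(N+1)
     = 12/(11*12) * (20^2/5 + 20.5^2/3 + 25.5^2/3) - 3*12
     = 0.090909 * 436.833 - 36
     = 3.712121.
Step 4: Ties present; correction factor C = 1 - 18/(11^3 - 11) = 0.986364. Corrected H = 3.712121 / 0.986364 = 3.763441.
Step 5: Under H0, H ~ chi^2(2); p-value = 0.152328.
Step 6: alpha = 0.1. fail to reject H0.

H = 3.7634, df = 2, p = 0.152328, fail to reject H0.


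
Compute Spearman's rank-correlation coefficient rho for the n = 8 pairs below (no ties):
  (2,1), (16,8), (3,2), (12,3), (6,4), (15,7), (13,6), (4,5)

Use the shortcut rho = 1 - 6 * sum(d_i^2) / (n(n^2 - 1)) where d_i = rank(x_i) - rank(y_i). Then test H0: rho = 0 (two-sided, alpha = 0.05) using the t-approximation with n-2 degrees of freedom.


Step 1: Rank x and y separately (midranks; no ties here).
rank(x): 2->1, 16->8, 3->2, 12->5, 6->4, 15->7, 13->6, 4->3
rank(y): 1->1, 8->8, 2->2, 3->3, 4->4, 7->7, 6->6, 5->5
Step 2: d_i = R_x(i) - R_y(i); compute d_i^2.
  (1-1)^2=0, (8-8)^2=0, (2-2)^2=0, (5-3)^2=4, (4-4)^2=0, (7-7)^2=0, (6-6)^2=0, (3-5)^2=4
sum(d^2) = 8.
Step 3: rho = 1 - 6*8 / (8*(8^2 - 1)) = 1 - 48/504 = 0.904762.
Step 4: Under H0, t = rho * sqrt((n-2)/(1-rho^2)) = 5.2034 ~ t(6).
Step 5: Two-sided p-value from the t-distribution with 6 df = 0.002008.
Step 6: alpha = 0.05. reject H0.

rho = 0.9048, p = 0.002008, reject H0 at alpha = 0.05.


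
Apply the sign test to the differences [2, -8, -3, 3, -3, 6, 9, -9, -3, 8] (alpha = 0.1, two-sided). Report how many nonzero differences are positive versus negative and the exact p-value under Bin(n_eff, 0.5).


Step 1: Discard zero differences. Original n = 10; n_eff = number of nonzero differences = 10.
Nonzero differences (with sign): +2, -8, -3, +3, -3, +6, +9, -9, -3, +8
Step 2: Count signs: positive = 5, negative = 5.
Step 3: Under H0: P(positive) = 0.5, so the number of positives S ~ Bin(10, 0.5).
Step 4: Two-sided exact p-value = sum of Bin(10,0.5) probabilities at or below the observed probability = 1.000000.
Step 5: alpha = 0.1. fail to reject H0.

n_eff = 10, pos = 5, neg = 5, p = 1.000000, fail to reject H0.


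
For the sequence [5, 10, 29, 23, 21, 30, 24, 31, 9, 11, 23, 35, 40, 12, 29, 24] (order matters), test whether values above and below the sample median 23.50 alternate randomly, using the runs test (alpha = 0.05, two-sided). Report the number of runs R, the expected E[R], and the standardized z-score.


Step 1: Compute median = 23.50; label A = above, B = below.
Labels in order: BBABBAAABBBAABAA  (n_A = 8, n_B = 8)
Step 2: Count runs R = 8.
Step 3: Under H0 (random ordering), E[R] = 2*n_A*n_B/(n_A+n_B) + 1 = 2*8*8/16 + 1 = 9.0000.
        Var[R] = 2*n_A*n_B*(2*n_A*n_B - n_A - n_B) / ((n_A+n_B)^2 * (n_A+n_B-1)) = 14336/3840 = 3.7333.
        SD[R] = 1.9322.
Step 4: Continuity-corrected z = (R + 0.5 - E[R]) / SD[R] = (8 + 0.5 - 9.0000) / 1.9322 = -0.2588.
Step 5: Two-sided p-value via normal approximation = 2*(1 - Phi(|z|)) = 0.795809.
Step 6: alpha = 0.05. fail to reject H0.

R = 8, z = -0.2588, p = 0.795809, fail to reject H0.


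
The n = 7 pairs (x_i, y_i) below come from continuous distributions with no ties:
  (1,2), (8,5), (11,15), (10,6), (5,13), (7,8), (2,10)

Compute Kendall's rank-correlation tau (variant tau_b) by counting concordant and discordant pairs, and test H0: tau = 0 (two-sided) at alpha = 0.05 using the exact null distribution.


Step 1: Enumerate the 21 unordered pairs (i,j) with i<j and classify each by sign(x_j-x_i) * sign(y_j-y_i).
  (1,2):dx=+7,dy=+3->C; (1,3):dx=+10,dy=+13->C; (1,4):dx=+9,dy=+4->C; (1,5):dx=+4,dy=+11->C
  (1,6):dx=+6,dy=+6->C; (1,7):dx=+1,dy=+8->C; (2,3):dx=+3,dy=+10->C; (2,4):dx=+2,dy=+1->C
  (2,5):dx=-3,dy=+8->D; (2,6):dx=-1,dy=+3->D; (2,7):dx=-6,dy=+5->D; (3,4):dx=-1,dy=-9->C
  (3,5):dx=-6,dy=-2->C; (3,6):dx=-4,dy=-7->C; (3,7):dx=-9,dy=-5->C; (4,5):dx=-5,dy=+7->D
  (4,6):dx=-3,dy=+2->D; (4,7):dx=-8,dy=+4->D; (5,6):dx=+2,dy=-5->D; (5,7):dx=-3,dy=-3->C
  (6,7):dx=-5,dy=+2->D
Step 2: C = 13, D = 8, total pairs = 21.
Step 3: tau = (C - D)/(n(n-1)/2) = (13 - 8)/21 = 0.238095.
Step 4: Exact two-sided p-value (enumerate n! = 5040 permutations of y under H0): p = 0.561905.
Step 5: alpha = 0.05. fail to reject H0.

tau_b = 0.2381 (C=13, D=8), p = 0.561905, fail to reject H0.


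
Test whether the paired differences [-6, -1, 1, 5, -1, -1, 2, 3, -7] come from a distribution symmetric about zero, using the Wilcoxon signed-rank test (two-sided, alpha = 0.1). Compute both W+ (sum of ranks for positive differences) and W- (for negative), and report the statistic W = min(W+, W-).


Step 1: Drop any zero differences (none here) and take |d_i|.
|d| = [6, 1, 1, 5, 1, 1, 2, 3, 7]
Step 2: Midrank |d_i| (ties get averaged ranks).
ranks: |6|->8, |1|->2.5, |1|->2.5, |5|->7, |1|->2.5, |1|->2.5, |2|->5, |3|->6, |7|->9
Step 3: Attach original signs; sum ranks with positive sign and with negative sign.
W+ = 2.5 + 7 + 5 + 6 = 20.5
W- = 8 + 2.5 + 2.5 + 2.5 + 9 = 24.5
(Check: W+ + W- = 45 should equal n(n+1)/2 = 45.)
Step 4: Test statistic W = min(W+, W-) = 20.5.
Step 5: Ties in |d|, so use the tie-corrected normal approximation.
        E[W] = n(n+1)/4 = 9*10/4 = 22.5.
        Tie groups: |d|=1 (t=4); sum(t^3 - t) = 60.
        Var[W] = n(n+1)(2n+1)/24 - sum(t^3-t)/48 = 1710/24 - 60/48 = 70.
        z = (W - E[W]) / sqrt(Var[W]) = (20.5 - 22.5) / 8.3666 = -0.2390.
        Two-sided p = 2*Phi(z) = 0.811070.
Step 6: alpha = 0.1. fail to reject H0.

W+ = 20.5, W- = 24.5, W = min = 20.5, p = 0.811070, fail to reject H0.


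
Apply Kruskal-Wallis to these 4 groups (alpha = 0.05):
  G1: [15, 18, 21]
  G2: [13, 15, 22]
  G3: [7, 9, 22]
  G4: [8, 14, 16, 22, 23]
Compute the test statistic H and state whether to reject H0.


Step 1: Combine all N = 14 observations and assign midranks.
sorted (value, group, rank): (7,G3,1), (8,G4,2), (9,G3,3), (13,G2,4), (14,G4,5), (15,G1,6.5), (15,G2,6.5), (16,G4,8), (18,G1,9), (21,G1,10), (22,G2,12), (22,G3,12), (22,G4,12), (23,G4,14)
Step 2: Sum ranks within each group.
R_1 = 25.5 (n_1 = 3)
R_2 = 22.5 (n_2 = 3)
R_3 = 16 (n_3 = 3)
R_4 = 41 (n_4 = 5)
Step 3: H = 12/(N(N+1)) * sum(R_i^2/n_i) - 3(N+1)
     = 12/(14*15) * (25.5^2/3 + 22.5^2/3 + 16^2/3 + 41^2/5) - 3*15
     = 0.057143 * 807.033 - 45
     = 1.116190.
Step 4: Ties present; correction factor C = 1 - 30/(14^3 - 14) = 0.989011. Corrected H = 1.116190 / 0.989011 = 1.128593.
Step 5: Under H0, H ~ chi^2(3); p-value = 0.770177.
Step 6: alpha = 0.05. fail to reject H0.

H = 1.1286, df = 3, p = 0.770177, fail to reject H0.


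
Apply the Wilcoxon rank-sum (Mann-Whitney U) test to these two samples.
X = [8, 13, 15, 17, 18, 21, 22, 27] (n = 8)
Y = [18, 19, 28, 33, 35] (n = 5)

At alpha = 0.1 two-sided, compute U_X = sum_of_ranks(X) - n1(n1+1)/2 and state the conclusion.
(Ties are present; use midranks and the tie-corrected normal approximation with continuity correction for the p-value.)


Step 1: Combine and sort all 13 observations; assign midranks.
sorted (value, group): (8,X), (13,X), (15,X), (17,X), (18,X), (18,Y), (19,Y), (21,X), (22,X), (27,X), (28,Y), (33,Y), (35,Y)
ranks: 8->1, 13->2, 15->3, 17->4, 18->5.5, 18->5.5, 19->7, 21->8, 22->9, 27->10, 28->11, 33->12, 35->13
Step 2: Rank sum for X: R1 = 1 + 2 + 3 + 4 + 5.5 + 8 + 9 + 10 = 42.5.
Step 3: U_X = R1 - n1(n1+1)/2 = 42.5 - 8*9/2 = 42.5 - 36 = 6.5.
       U_Y = n1*n2 - U_X = 40 - 6.5 = 33.5.
Step 4: Ties are present, so use the tie-corrected normal approximation (with continuity correction) for the p-value.
Step 5: p-value = 0.056699; compare to alpha = 0.1. reject H0.

U_X = 6.5, p = 0.056699, reject H0 at alpha = 0.1.


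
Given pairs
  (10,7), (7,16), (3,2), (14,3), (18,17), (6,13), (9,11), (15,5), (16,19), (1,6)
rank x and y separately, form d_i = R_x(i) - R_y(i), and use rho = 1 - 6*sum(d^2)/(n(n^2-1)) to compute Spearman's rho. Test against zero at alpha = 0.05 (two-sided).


Step 1: Rank x and y separately (midranks; no ties here).
rank(x): 10->6, 7->4, 3->2, 14->7, 18->10, 6->3, 9->5, 15->8, 16->9, 1->1
rank(y): 7->5, 16->8, 2->1, 3->2, 17->9, 13->7, 11->6, 5->3, 19->10, 6->4
Step 2: d_i = R_x(i) - R_y(i); compute d_i^2.
  (6-5)^2=1, (4-8)^2=16, (2-1)^2=1, (7-2)^2=25, (10-9)^2=1, (3-7)^2=16, (5-6)^2=1, (8-3)^2=25, (9-10)^2=1, (1-4)^2=9
sum(d^2) = 96.
Step 3: rho = 1 - 6*96 / (10*(10^2 - 1)) = 1 - 576/990 = 0.418182.
Step 4: Under H0, t = rho * sqrt((n-2)/(1-rho^2)) = 1.3021 ~ t(8).
Step 5: Two-sided p-value from the t-distribution with 8 df = 0.229113.
Step 6: alpha = 0.05. fail to reject H0.

rho = 0.4182, p = 0.229113, fail to reject H0 at alpha = 0.05.


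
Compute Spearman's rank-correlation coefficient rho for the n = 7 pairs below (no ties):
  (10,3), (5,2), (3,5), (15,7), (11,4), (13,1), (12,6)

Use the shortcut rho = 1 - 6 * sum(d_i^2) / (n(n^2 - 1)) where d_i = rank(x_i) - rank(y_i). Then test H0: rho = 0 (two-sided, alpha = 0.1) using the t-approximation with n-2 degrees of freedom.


Step 1: Rank x and y separately (midranks; no ties here).
rank(x): 10->3, 5->2, 3->1, 15->7, 11->4, 13->6, 12->5
rank(y): 3->3, 2->2, 5->5, 7->7, 4->4, 1->1, 6->6
Step 2: d_i = R_x(i) - R_y(i); compute d_i^2.
  (3-3)^2=0, (2-2)^2=0, (1-5)^2=16, (7-7)^2=0, (4-4)^2=0, (6-1)^2=25, (5-6)^2=1
sum(d^2) = 42.
Step 3: rho = 1 - 6*42 / (7*(7^2 - 1)) = 1 - 252/336 = 0.250000.
Step 4: Under H0, t = rho * sqrt((n-2)/(1-rho^2)) = 0.5774 ~ t(5).
Step 5: Two-sided p-value from the t-distribution with 5 df = 0.588724.
Step 6: alpha = 0.1. fail to reject H0.

rho = 0.2500, p = 0.588724, fail to reject H0 at alpha = 0.1.


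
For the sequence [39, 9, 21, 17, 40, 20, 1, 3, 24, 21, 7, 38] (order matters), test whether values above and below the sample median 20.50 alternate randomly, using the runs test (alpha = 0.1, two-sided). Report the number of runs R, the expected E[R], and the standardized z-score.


Step 1: Compute median = 20.50; label A = above, B = below.
Labels in order: ABABABBBAABA  (n_A = 6, n_B = 6)
Step 2: Count runs R = 9.
Step 3: Under H0 (random ordering), E[R] = 2*n_A*n_B/(n_A+n_B) + 1 = 2*6*6/12 + 1 = 7.0000.
        Var[R] = 2*n_A*n_B*(2*n_A*n_B - n_A - n_B) / ((n_A+n_B)^2 * (n_A+n_B-1)) = 4320/1584 = 2.7273.
        SD[R] = 1.6514.
Step 4: Continuity-corrected z = (R - 0.5 - E[R]) / SD[R] = (9 - 0.5 - 7.0000) / 1.6514 = 0.9083.
Step 5: Two-sided p-value via normal approximation = 2*(1 - Phi(|z|)) = 0.363722.
Step 6: alpha = 0.1. fail to reject H0.

R = 9, z = 0.9083, p = 0.363722, fail to reject H0.


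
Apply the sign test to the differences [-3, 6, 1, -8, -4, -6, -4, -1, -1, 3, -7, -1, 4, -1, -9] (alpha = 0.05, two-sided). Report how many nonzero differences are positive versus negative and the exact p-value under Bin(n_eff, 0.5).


Step 1: Discard zero differences. Original n = 15; n_eff = number of nonzero differences = 15.
Nonzero differences (with sign): -3, +6, +1, -8, -4, -6, -4, -1, -1, +3, -7, -1, +4, -1, -9
Step 2: Count signs: positive = 4, negative = 11.
Step 3: Under H0: P(positive) = 0.5, so the number of positives S ~ Bin(15, 0.5).
Step 4: Two-sided exact p-value = sum of Bin(15,0.5) probabilities at or below the observed probability = 0.118469.
Step 5: alpha = 0.05. fail to reject H0.

n_eff = 15, pos = 4, neg = 11, p = 0.118469, fail to reject H0.


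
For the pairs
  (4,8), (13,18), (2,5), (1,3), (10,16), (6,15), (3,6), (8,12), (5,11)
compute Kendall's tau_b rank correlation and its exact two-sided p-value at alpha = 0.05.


Step 1: Enumerate the 36 unordered pairs (i,j) with i<j and classify each by sign(x_j-x_i) * sign(y_j-y_i).
  (1,2):dx=+9,dy=+10->C; (1,3):dx=-2,dy=-3->C; (1,4):dx=-3,dy=-5->C; (1,5):dx=+6,dy=+8->C
  (1,6):dx=+2,dy=+7->C; (1,7):dx=-1,dy=-2->C; (1,8):dx=+4,dy=+4->C; (1,9):dx=+1,dy=+3->C
  (2,3):dx=-11,dy=-13->C; (2,4):dx=-12,dy=-15->C; (2,5):dx=-3,dy=-2->C; (2,6):dx=-7,dy=-3->C
  (2,7):dx=-10,dy=-12->C; (2,8):dx=-5,dy=-6->C; (2,9):dx=-8,dy=-7->C; (3,4):dx=-1,dy=-2->C
  (3,5):dx=+8,dy=+11->C; (3,6):dx=+4,dy=+10->C; (3,7):dx=+1,dy=+1->C; (3,8):dx=+6,dy=+7->C
  (3,9):dx=+3,dy=+6->C; (4,5):dx=+9,dy=+13->C; (4,6):dx=+5,dy=+12->C; (4,7):dx=+2,dy=+3->C
  (4,8):dx=+7,dy=+9->C; (4,9):dx=+4,dy=+8->C; (5,6):dx=-4,dy=-1->C; (5,7):dx=-7,dy=-10->C
  (5,8):dx=-2,dy=-4->C; (5,9):dx=-5,dy=-5->C; (6,7):dx=-3,dy=-9->C; (6,8):dx=+2,dy=-3->D
  (6,9):dx=-1,dy=-4->C; (7,8):dx=+5,dy=+6->C; (7,9):dx=+2,dy=+5->C; (8,9):dx=-3,dy=-1->C
Step 2: C = 35, D = 1, total pairs = 36.
Step 3: tau = (C - D)/(n(n-1)/2) = (35 - 1)/36 = 0.944444.
Step 4: Exact two-sided p-value (enumerate n! = 362880 permutations of y under H0): p = 0.000050.
Step 5: alpha = 0.05. reject H0.

tau_b = 0.9444 (C=35, D=1), p = 0.000050, reject H0.


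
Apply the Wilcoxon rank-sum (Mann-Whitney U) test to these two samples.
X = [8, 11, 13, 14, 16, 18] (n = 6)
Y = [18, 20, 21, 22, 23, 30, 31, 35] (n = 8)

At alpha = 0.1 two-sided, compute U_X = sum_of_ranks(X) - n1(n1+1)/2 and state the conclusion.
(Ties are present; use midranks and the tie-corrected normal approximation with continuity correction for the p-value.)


Step 1: Combine and sort all 14 observations; assign midranks.
sorted (value, group): (8,X), (11,X), (13,X), (14,X), (16,X), (18,X), (18,Y), (20,Y), (21,Y), (22,Y), (23,Y), (30,Y), (31,Y), (35,Y)
ranks: 8->1, 11->2, 13->3, 14->4, 16->5, 18->6.5, 18->6.5, 20->8, 21->9, 22->10, 23->11, 30->12, 31->13, 35->14
Step 2: Rank sum for X: R1 = 1 + 2 + 3 + 4 + 5 + 6.5 = 21.5.
Step 3: U_X = R1 - n1(n1+1)/2 = 21.5 - 6*7/2 = 21.5 - 21 = 0.5.
       U_Y = n1*n2 - U_X = 48 - 0.5 = 47.5.
Step 4: Ties are present, so use the tie-corrected normal approximation (with continuity correction) for the p-value.
Step 5: p-value = 0.002953; compare to alpha = 0.1. reject H0.

U_X = 0.5, p = 0.002953, reject H0 at alpha = 0.1.


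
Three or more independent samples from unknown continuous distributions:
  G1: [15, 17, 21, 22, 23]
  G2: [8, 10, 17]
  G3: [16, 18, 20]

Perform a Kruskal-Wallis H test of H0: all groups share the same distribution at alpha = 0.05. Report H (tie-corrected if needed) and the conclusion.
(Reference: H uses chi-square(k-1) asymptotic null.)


Step 1: Combine all N = 11 observations and assign midranks.
sorted (value, group, rank): (8,G2,1), (10,G2,2), (15,G1,3), (16,G3,4), (17,G1,5.5), (17,G2,5.5), (18,G3,7), (20,G3,8), (21,G1,9), (22,G1,10), (23,G1,11)
Step 2: Sum ranks within each group.
R_1 = 38.5 (n_1 = 5)
R_2 = 8.5 (n_2 = 3)
R_3 = 19 (n_3 = 3)
Step 3: H = 12/(N(N+1)) * sum(R_i^2/n_i) - 3(N+1)
     = 12/(11*12) * (38.5^2/5 + 8.5^2/3 + 19^2/3) - 3*12
     = 0.090909 * 440.867 - 36
     = 4.078788.
Step 4: Ties present; correction factor C = 1 - 6/(11^3 - 11) = 0.995455. Corrected H = 4.078788 / 0.995455 = 4.097412.
Step 5: Under H0, H ~ chi^2(2); p-value = 0.128902.
Step 6: alpha = 0.05. fail to reject H0.

H = 4.0974, df = 2, p = 0.128902, fail to reject H0.


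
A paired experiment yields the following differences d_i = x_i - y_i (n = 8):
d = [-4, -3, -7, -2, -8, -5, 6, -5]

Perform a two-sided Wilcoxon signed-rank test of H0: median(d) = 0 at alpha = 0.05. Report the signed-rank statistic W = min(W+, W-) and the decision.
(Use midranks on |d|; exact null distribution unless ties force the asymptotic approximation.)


Step 1: Drop any zero differences (none here) and take |d_i|.
|d| = [4, 3, 7, 2, 8, 5, 6, 5]
Step 2: Midrank |d_i| (ties get averaged ranks).
ranks: |4|->3, |3|->2, |7|->7, |2|->1, |8|->8, |5|->4.5, |6|->6, |5|->4.5
Step 3: Attach original signs; sum ranks with positive sign and with negative sign.
W+ = 6 = 6
W- = 3 + 2 + 7 + 1 + 8 + 4.5 + 4.5 = 30
(Check: W+ + W- = 36 should equal n(n+1)/2 = 36.)
Step 4: Test statistic W = min(W+, W-) = 6.
Step 5: Ties in |d|, so use the tie-corrected normal approximation.
        E[W] = n(n+1)/4 = 8*9/4 = 18.
        Tie groups: |d|=5 (t=2); sum(t^3 - t) = 6.
        Var[W] = n(n+1)(2n+1)/24 - sum(t^3-t)/48 = 1224/24 - 6/48 = 50.875.
        z = (W - E[W]) / sqrt(Var[W]) = (6 - 18) / 7.1327 = -1.6824.
        Two-sided p = 2*Phi(z) = 0.092491.
Step 6: alpha = 0.05. fail to reject H0.

W+ = 6, W- = 30, W = min = 6, p = 0.092491, fail to reject H0.


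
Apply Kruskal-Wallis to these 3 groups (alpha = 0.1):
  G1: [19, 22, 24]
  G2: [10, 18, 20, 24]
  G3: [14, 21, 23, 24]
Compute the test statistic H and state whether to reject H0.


Step 1: Combine all N = 11 observations and assign midranks.
sorted (value, group, rank): (10,G2,1), (14,G3,2), (18,G2,3), (19,G1,4), (20,G2,5), (21,G3,6), (22,G1,7), (23,G3,8), (24,G1,10), (24,G2,10), (24,G3,10)
Step 2: Sum ranks within each group.
R_1 = 21 (n_1 = 3)
R_2 = 19 (n_2 = 4)
R_3 = 26 (n_3 = 4)
Step 3: H = 12/(N(N+1)) * sum(R_i^2/n_i) - 3(N+1)
     = 12/(11*12) * (21^2/3 + 19^2/4 + 26^2/4) - 3*12
     = 0.090909 * 406.25 - 36
     = 0.931818.
Step 4: Ties present; correction factor C = 1 - 24/(11^3 - 11) = 0.981818. Corrected H = 0.931818 / 0.981818 = 0.949074.
Step 5: Under H0, H ~ chi^2(2); p-value = 0.622173.
Step 6: alpha = 0.1. fail to reject H0.

H = 0.9491, df = 2, p = 0.622173, fail to reject H0.


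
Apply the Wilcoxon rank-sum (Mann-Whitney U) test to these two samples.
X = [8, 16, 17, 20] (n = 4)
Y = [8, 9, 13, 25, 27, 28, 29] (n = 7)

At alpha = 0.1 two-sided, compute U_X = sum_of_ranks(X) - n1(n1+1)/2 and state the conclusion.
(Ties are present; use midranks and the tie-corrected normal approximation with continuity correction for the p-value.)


Step 1: Combine and sort all 11 observations; assign midranks.
sorted (value, group): (8,X), (8,Y), (9,Y), (13,Y), (16,X), (17,X), (20,X), (25,Y), (27,Y), (28,Y), (29,Y)
ranks: 8->1.5, 8->1.5, 9->3, 13->4, 16->5, 17->6, 20->7, 25->8, 27->9, 28->10, 29->11
Step 2: Rank sum for X: R1 = 1.5 + 5 + 6 + 7 = 19.5.
Step 3: U_X = R1 - n1(n1+1)/2 = 19.5 - 4*5/2 = 19.5 - 10 = 9.5.
       U_Y = n1*n2 - U_X = 28 - 9.5 = 18.5.
Step 4: Ties are present, so use the tie-corrected normal approximation (with continuity correction) for the p-value.
Step 5: p-value = 0.448659; compare to alpha = 0.1. fail to reject H0.

U_X = 9.5, p = 0.448659, fail to reject H0 at alpha = 0.1.


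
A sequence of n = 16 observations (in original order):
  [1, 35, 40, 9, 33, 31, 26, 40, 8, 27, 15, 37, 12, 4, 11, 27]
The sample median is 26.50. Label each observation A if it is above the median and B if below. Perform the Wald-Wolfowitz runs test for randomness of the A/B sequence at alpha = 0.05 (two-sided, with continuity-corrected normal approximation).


Step 1: Compute median = 26.50; label A = above, B = below.
Labels in order: BAABAABABABABBBA  (n_A = 8, n_B = 8)
Step 2: Count runs R = 12.
Step 3: Under H0 (random ordering), E[R] = 2*n_A*n_B/(n_A+n_B) + 1 = 2*8*8/16 + 1 = 9.0000.
        Var[R] = 2*n_A*n_B*(2*n_A*n_B - n_A - n_B) / ((n_A+n_B)^2 * (n_A+n_B-1)) = 14336/3840 = 3.7333.
        SD[R] = 1.9322.
Step 4: Continuity-corrected z = (R - 0.5 - E[R]) / SD[R] = (12 - 0.5 - 9.0000) / 1.9322 = 1.2939.
Step 5: Two-sided p-value via normal approximation = 2*(1 - Phi(|z|)) = 0.195709.
Step 6: alpha = 0.05. fail to reject H0.

R = 12, z = 1.2939, p = 0.195709, fail to reject H0.


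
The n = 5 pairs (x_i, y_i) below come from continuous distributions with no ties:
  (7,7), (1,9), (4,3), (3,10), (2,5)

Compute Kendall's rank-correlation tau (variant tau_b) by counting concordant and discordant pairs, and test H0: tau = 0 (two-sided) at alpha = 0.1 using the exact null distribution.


Step 1: Enumerate the 10 unordered pairs (i,j) with i<j and classify each by sign(x_j-x_i) * sign(y_j-y_i).
  (1,2):dx=-6,dy=+2->D; (1,3):dx=-3,dy=-4->C; (1,4):dx=-4,dy=+3->D; (1,5):dx=-5,dy=-2->C
  (2,3):dx=+3,dy=-6->D; (2,4):dx=+2,dy=+1->C; (2,5):dx=+1,dy=-4->D; (3,4):dx=-1,dy=+7->D
  (3,5):dx=-2,dy=+2->D; (4,5):dx=-1,dy=-5->C
Step 2: C = 4, D = 6, total pairs = 10.
Step 3: tau = (C - D)/(n(n-1)/2) = (4 - 6)/10 = -0.200000.
Step 4: Exact two-sided p-value (enumerate n! = 120 permutations of y under H0): p = 0.816667.
Step 5: alpha = 0.1. fail to reject H0.

tau_b = -0.2000 (C=4, D=6), p = 0.816667, fail to reject H0.


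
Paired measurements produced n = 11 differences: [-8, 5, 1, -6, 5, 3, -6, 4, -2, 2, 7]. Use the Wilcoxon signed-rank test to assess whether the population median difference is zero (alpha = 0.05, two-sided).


Step 1: Drop any zero differences (none here) and take |d_i|.
|d| = [8, 5, 1, 6, 5, 3, 6, 4, 2, 2, 7]
Step 2: Midrank |d_i| (ties get averaged ranks).
ranks: |8|->11, |5|->6.5, |1|->1, |6|->8.5, |5|->6.5, |3|->4, |6|->8.5, |4|->5, |2|->2.5, |2|->2.5, |7|->10
Step 3: Attach original signs; sum ranks with positive sign and with negative sign.
W+ = 6.5 + 1 + 6.5 + 4 + 5 + 2.5 + 10 = 35.5
W- = 11 + 8.5 + 8.5 + 2.5 = 30.5
(Check: W+ + W- = 66 should equal n(n+1)/2 = 66.)
Step 4: Test statistic W = min(W+, W-) = 30.5.
Step 5: Ties in |d|, so use the tie-corrected normal approximation.
        E[W] = n(n+1)/4 = 11*12/4 = 33.
        Tie groups: |d|=2 (t=2), |d|=5 (t=2), |d|=6 (t=2); sum(t^3 - t) = 18.
        Var[W] = n(n+1)(2n+1)/24 - sum(t^3-t)/48 = 3036/24 - 18/48 = 126.125.
        z = (W - E[W]) / sqrt(Var[W]) = (30.5 - 33) / 11.2305 = -0.2226.
        Two-sided p = 2*Phi(z) = 0.823841.
Step 6: alpha = 0.05. fail to reject H0.

W+ = 35.5, W- = 30.5, W = min = 30.5, p = 0.823841, fail to reject H0.


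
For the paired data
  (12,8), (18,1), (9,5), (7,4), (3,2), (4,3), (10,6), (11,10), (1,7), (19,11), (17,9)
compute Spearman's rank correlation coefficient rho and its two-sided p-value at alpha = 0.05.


Step 1: Rank x and y separately (midranks; no ties here).
rank(x): 12->8, 18->10, 9->5, 7->4, 3->2, 4->3, 10->6, 11->7, 1->1, 19->11, 17->9
rank(y): 8->8, 1->1, 5->5, 4->4, 2->2, 3->3, 6->6, 10->10, 7->7, 11->11, 9->9
Step 2: d_i = R_x(i) - R_y(i); compute d_i^2.
  (8-8)^2=0, (10-1)^2=81, (5-5)^2=0, (4-4)^2=0, (2-2)^2=0, (3-3)^2=0, (6-6)^2=0, (7-10)^2=9, (1-7)^2=36, (11-11)^2=0, (9-9)^2=0
sum(d^2) = 126.
Step 3: rho = 1 - 6*126 / (11*(11^2 - 1)) = 1 - 756/1320 = 0.427273.
Step 4: Under H0, t = rho * sqrt((n-2)/(1-rho^2)) = 1.4177 ~ t(9).
Step 5: Two-sided p-value from the t-distribution with 9 df = 0.189944.
Step 6: alpha = 0.05. fail to reject H0.

rho = 0.4273, p = 0.189944, fail to reject H0 at alpha = 0.05.


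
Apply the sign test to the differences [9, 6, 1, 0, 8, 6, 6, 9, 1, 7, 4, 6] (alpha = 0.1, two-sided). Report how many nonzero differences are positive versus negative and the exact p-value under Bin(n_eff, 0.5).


Step 1: Discard zero differences. Original n = 12; n_eff = number of nonzero differences = 11.
Nonzero differences (with sign): +9, +6, +1, +8, +6, +6, +9, +1, +7, +4, +6
Step 2: Count signs: positive = 11, negative = 0.
Step 3: Under H0: P(positive) = 0.5, so the number of positives S ~ Bin(11, 0.5).
Step 4: Two-sided exact p-value = sum of Bin(11,0.5) probabilities at or below the observed probability = 0.000977.
Step 5: alpha = 0.1. reject H0.

n_eff = 11, pos = 11, neg = 0, p = 0.000977, reject H0.


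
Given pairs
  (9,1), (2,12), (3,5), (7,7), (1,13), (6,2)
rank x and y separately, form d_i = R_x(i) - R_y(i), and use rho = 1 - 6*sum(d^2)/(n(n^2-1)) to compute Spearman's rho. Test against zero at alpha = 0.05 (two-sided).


Step 1: Rank x and y separately (midranks; no ties here).
rank(x): 9->6, 2->2, 3->3, 7->5, 1->1, 6->4
rank(y): 1->1, 12->5, 5->3, 7->4, 13->6, 2->2
Step 2: d_i = R_x(i) - R_y(i); compute d_i^2.
  (6-1)^2=25, (2-5)^2=9, (3-3)^2=0, (5-4)^2=1, (1-6)^2=25, (4-2)^2=4
sum(d^2) = 64.
Step 3: rho = 1 - 6*64 / (6*(6^2 - 1)) = 1 - 384/210 = -0.828571.
Step 4: Under H0, t = rho * sqrt((n-2)/(1-rho^2)) = -2.9598 ~ t(4).
Step 5: Two-sided p-value from the t-distribution with 4 df = 0.041563.
Step 6: alpha = 0.05. reject H0.

rho = -0.8286, p = 0.041563, reject H0 at alpha = 0.05.


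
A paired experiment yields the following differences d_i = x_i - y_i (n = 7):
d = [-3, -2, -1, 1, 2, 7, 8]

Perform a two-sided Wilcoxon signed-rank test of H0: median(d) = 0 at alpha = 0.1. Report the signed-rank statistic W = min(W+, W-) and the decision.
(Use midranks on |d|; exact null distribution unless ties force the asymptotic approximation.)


Step 1: Drop any zero differences (none here) and take |d_i|.
|d| = [3, 2, 1, 1, 2, 7, 8]
Step 2: Midrank |d_i| (ties get averaged ranks).
ranks: |3|->5, |2|->3.5, |1|->1.5, |1|->1.5, |2|->3.5, |7|->6, |8|->7
Step 3: Attach original signs; sum ranks with positive sign and with negative sign.
W+ = 1.5 + 3.5 + 6 + 7 = 18
W- = 5 + 3.5 + 1.5 = 10
(Check: W+ + W- = 28 should equal n(n+1)/2 = 28.)
Step 4: Test statistic W = min(W+, W-) = 10.
Step 5: Ties in |d|, so use the tie-corrected normal approximation.
        E[W] = n(n+1)/4 = 7*8/4 = 14.
        Tie groups: |d|=1 (t=2), |d|=2 (t=2); sum(t^3 - t) = 12.
        Var[W] = n(n+1)(2n+1)/24 - sum(t^3-t)/48 = 840/24 - 12/48 = 34.75.
        z = (W - E[W]) / sqrt(Var[W]) = (10 - 14) / 5.8949 = -0.6786.
        Two-sided p = 2*Phi(z) = 0.497422.
Step 6: alpha = 0.1. fail to reject H0.

W+ = 18, W- = 10, W = min = 10, p = 0.497422, fail to reject H0.


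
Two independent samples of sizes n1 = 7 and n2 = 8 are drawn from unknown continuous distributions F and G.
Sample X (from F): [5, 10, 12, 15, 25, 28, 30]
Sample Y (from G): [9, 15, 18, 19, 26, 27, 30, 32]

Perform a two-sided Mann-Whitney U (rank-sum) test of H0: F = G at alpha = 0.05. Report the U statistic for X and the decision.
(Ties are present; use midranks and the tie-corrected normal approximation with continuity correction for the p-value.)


Step 1: Combine and sort all 15 observations; assign midranks.
sorted (value, group): (5,X), (9,Y), (10,X), (12,X), (15,X), (15,Y), (18,Y), (19,Y), (25,X), (26,Y), (27,Y), (28,X), (30,X), (30,Y), (32,Y)
ranks: 5->1, 9->2, 10->3, 12->4, 15->5.5, 15->5.5, 18->7, 19->8, 25->9, 26->10, 27->11, 28->12, 30->13.5, 30->13.5, 32->15
Step 2: Rank sum for X: R1 = 1 + 3 + 4 + 5.5 + 9 + 12 + 13.5 = 48.
Step 3: U_X = R1 - n1(n1+1)/2 = 48 - 7*8/2 = 48 - 28 = 20.
       U_Y = n1*n2 - U_X = 56 - 20 = 36.
Step 4: Ties are present, so use the tie-corrected normal approximation (with continuity correction) for the p-value.
Step 5: p-value = 0.384568; compare to alpha = 0.05. fail to reject H0.

U_X = 20, p = 0.384568, fail to reject H0 at alpha = 0.05.
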